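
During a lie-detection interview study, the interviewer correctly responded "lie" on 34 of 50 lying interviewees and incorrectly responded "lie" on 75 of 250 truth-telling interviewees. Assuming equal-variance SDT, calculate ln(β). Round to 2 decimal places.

ln β = 0.03

H = 34/50 = 0.6800
FA = 75/250 = 0.3000
z(0.6800) = 0.468, z(0.3000) = -0.524
ln β = −½·[z(H)² − z(FA)²] = −0.5 × (0.219 − 0.275) = 0.028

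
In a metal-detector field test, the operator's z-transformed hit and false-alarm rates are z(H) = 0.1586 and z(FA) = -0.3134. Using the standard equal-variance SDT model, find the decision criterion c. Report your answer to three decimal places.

c = 0.077

c = −½·[z(H) + z(FA)] = −½·(0.1586 + (-0.3134)) = 0.0774
c > 0: the operator has a conservative response bias.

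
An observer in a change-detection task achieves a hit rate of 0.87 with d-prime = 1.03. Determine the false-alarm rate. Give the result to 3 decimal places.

z(hit rate) = z(0.87) = 1.1264
z(FA) = z(H) − d' = 1.1264 − 1.03 = 0.0964
false-alarm rate = Φ(0.0964) = 0.5384

false-alarm rate = 0.538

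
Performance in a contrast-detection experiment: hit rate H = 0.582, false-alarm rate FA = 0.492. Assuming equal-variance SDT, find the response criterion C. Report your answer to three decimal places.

Φ⁻¹(0.582) = 0.2070, Φ⁻¹(0.492) = -0.0201
c = −½·[z(H) + z(FA)] = −0.5 × (0.2070 + (-0.0201)) = -0.09345
c < 0: the observer has a liberal response bias.

C = -0.093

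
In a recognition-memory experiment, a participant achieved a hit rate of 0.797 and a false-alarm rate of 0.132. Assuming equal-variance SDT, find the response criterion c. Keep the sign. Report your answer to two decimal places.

c = 0.14

z(H) = z(0.797) = 0.831
z(FA) = z(0.132) = -1.117
c = −½·[z(H) + z(FA)] = −0.5 × (0.831 + (-1.117)) = 0.143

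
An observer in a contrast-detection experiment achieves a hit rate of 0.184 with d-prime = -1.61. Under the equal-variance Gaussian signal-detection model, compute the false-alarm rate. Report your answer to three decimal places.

false-alarm rate = 0.761

z(hit rate) = z(0.184) = -0.9002
z(FA) = z(H) − d' = -0.9002 − (-1.61) = 0.7098
false-alarm rate = Φ(0.7098) = 0.7611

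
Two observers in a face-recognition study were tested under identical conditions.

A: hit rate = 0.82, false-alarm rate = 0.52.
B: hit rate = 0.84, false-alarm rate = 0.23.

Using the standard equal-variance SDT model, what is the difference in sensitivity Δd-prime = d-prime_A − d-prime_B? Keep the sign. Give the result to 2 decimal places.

Δd-prime = -0.87

A: z(0.82) = 0.915, z(0.52) = 0.050, d' = 0.865
B: z(0.84) = 0.994, z(0.23) = -0.739, d' = 1.733
Δd' = d'_A − d'_B = 0.865 − 1.733 = -0.868
B has the higher sensitivity.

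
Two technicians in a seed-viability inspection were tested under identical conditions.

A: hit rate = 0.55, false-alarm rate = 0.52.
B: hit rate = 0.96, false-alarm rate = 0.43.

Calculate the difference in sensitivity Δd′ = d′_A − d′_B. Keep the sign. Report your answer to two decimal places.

A: z(0.55) = 0.126, z(0.52) = 0.050, d' = 0.076
B: z(0.96) = 1.751, z(0.43) = -0.176, d' = 1.927
Δd' = d'_A − d'_B = 0.076 − 1.927 = -1.851
B has the higher sensitivity.

Δd′ = -1.85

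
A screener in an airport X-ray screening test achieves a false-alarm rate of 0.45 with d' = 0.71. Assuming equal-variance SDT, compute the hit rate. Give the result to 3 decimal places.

hit rate = 0.721

z(false-alarm rate) = z(0.45) = -0.1257
z(H) = z(FA) + d' = -0.1257 + 0.71 = 0.5843
hit rate = Φ(0.5843) = 0.7205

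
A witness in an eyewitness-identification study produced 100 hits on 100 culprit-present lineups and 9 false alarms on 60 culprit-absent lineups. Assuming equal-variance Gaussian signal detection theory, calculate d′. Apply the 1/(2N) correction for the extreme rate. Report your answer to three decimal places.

The hit rate is 100/100 = 1, so apply the 1/(2N) correction: H → 1 − 1/(2·100) = 0.99500.
z(H) = z(0.99500) = 2.5758
z(FA) = z(0.15000) = -1.0364
d' = 2.5758 − (-1.0364) = 3.6122

d′ = 3.612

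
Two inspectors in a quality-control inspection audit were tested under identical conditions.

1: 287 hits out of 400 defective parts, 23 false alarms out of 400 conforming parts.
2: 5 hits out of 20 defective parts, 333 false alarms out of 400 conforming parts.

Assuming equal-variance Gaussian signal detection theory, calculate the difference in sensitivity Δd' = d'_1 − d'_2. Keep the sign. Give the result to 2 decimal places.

Δd' = 3.79

1: z(0.7175) = 0.575, z(0.0575) = -1.576, d' = 2.151
2: z(0.2500) = -0.674, z(0.8325) = 0.964, d' = -1.638
Δd' = d'_1 − d'_2 = 2.151 − (-1.638) = 3.789
1 has the higher sensitivity.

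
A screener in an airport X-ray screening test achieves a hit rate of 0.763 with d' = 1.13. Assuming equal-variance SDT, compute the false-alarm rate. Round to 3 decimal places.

false-alarm rate = 0.339

z(hit rate) = z(0.763) = 0.7160
z(FA) = z(H) − d' = 0.7160 − 1.13 = -0.4140
false-alarm rate = Φ(-0.4140) = 0.3394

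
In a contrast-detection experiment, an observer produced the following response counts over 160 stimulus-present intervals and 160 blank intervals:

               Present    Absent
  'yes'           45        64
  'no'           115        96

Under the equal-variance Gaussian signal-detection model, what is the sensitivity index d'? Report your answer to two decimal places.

d' = -0.33

H = 45/160 = 0.2812
FA = 64/160 = 0.4000
z(H) = z(0.2812) = -0.579
z(FA) = z(0.4000) = -0.253
d' = z(H) − z(FA) = -0.579 − (-0.253) = -0.326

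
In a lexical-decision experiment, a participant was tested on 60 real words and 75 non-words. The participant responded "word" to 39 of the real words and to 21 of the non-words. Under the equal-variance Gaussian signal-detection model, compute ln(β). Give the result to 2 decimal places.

H = 39/60 = 0.6500
FA = 21/75 = 0.2800
z(H) = 0.385
z(FA) = -0.583
ln β = −½·[z(H)² − z(FA)²] = −0.5 × (0.148 − 0.340) = 0.096

ln β = 0.10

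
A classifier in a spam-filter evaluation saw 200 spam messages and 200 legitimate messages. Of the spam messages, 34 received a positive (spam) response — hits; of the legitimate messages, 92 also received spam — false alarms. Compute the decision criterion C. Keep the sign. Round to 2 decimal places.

H = 34/200 = 0.1700
FA = 92/200 = 0.4600
z(H) = z(0.1700) = -0.954
z(FA) = z(0.4600) = -0.100
c = −½·[z(H) + z(FA)] = −0.5 × (-0.954 + (-0.100)) = 0.527
c > 0: the classifier has a conservative response bias.

C = 0.53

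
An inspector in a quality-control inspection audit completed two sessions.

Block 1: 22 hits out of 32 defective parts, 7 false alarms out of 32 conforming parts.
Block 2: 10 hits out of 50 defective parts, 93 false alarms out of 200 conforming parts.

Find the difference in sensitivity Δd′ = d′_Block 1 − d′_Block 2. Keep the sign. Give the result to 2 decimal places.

Block 1: z(0.6875) = 0.489, z(0.2188) = -0.776, d' = 1.265
Block 2: z(0.2000) = -0.842, z(0.4650) = -0.088, d' = -0.754
Δd' = d'_Block 1 − d'_Block 2 = 1.265 − (-0.754) = 2.019
Block 1 has the higher sensitivity.

Δd′ = 2.02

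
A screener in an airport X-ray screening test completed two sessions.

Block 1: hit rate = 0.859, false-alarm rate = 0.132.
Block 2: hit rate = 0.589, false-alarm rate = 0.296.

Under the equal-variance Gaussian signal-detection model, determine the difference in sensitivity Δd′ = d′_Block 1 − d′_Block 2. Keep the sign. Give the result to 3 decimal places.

Δd′ = 1.432

Block 1: z(0.859) = 1.0758, z(0.132) = -1.1170, d' = 2.1928
Block 2: z(0.589) = 0.2250, z(0.296) = -0.5359, d' = 0.7609
Δd' = d'_Block 1 − d'_Block 2 = 2.1928 − 0.7609 = 1.4319
Block 1 has the higher sensitivity.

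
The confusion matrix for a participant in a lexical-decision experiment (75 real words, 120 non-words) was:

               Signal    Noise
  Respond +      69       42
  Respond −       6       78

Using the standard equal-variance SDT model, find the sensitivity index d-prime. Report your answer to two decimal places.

H = 69/75 = 0.9200
FA = 42/120 = 0.3500
z(0.9200) = 1.405, z(0.3500) = -0.385
d' = z(H) − z(FA) = 1.405 − (-0.385) = 1.790

d-prime = 1.79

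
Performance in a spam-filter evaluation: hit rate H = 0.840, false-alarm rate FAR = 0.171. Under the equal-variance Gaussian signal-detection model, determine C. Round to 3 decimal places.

C = -0.022

z(H) = 0.9945
z(FA) = -0.9502
c = −½·[z(H) + z(FA)] = −0.5 × (0.9945 + (-0.9502)) = -0.02215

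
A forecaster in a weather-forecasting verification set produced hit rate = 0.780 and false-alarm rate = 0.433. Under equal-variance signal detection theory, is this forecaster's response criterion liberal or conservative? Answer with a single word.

z(H) = 0.772, z(FA) = -0.169
c = −½·(z(H) + z(FA)) = -0.3015
c < 0 → liberal criterion (biased toward responding “yes”).

liberal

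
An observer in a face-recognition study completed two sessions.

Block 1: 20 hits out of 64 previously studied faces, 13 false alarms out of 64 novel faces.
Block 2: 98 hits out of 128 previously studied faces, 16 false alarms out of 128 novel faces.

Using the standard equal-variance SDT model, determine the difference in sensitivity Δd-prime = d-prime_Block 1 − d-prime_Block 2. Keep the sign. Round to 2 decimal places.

Δd-prime = -1.53

Block 1: z(0.3125) = -0.489, z(0.2031) = -0.831, d' = 0.342
Block 2: z(0.7656) = 0.724, z(0.1250) = -1.150, d' = 1.874
Δd' = d'_Block 1 − d'_Block 2 = 0.342 − 1.874 = -1.532
Block 2 has the higher sensitivity.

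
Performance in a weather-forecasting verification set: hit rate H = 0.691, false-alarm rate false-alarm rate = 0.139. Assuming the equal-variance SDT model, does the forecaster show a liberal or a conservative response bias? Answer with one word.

z(H) = 0.499, z(FA) = -1.085
c = −½·(z(H) + z(FA)) = 0.293
c > 0 → conservative criterion (biased toward responding “no”).

conservative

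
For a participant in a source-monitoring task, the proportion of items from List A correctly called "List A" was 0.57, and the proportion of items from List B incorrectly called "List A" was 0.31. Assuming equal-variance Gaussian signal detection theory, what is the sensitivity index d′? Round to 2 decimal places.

z(H) = z(0.57) = 0.176
z(FA) = z(0.31) = -0.496
d' = z(H) − z(FA) = 0.176 − (-0.496) = 0.672

d′ = 0.67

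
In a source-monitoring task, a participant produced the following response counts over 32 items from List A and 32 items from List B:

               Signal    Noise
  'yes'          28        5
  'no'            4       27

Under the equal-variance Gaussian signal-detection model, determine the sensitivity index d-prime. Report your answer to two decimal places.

H = 28/32 = 0.8750
FA = 5/32 = 0.1562
z(H) = 1.150
z(FA) = -1.010
d' = z(H) − z(FA) = 1.150 − (-1.010) = 2.160

d-prime = 2.16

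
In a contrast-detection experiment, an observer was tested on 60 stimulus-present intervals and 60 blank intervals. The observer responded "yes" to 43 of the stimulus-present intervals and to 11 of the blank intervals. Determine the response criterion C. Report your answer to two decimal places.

C = 0.16

H = 43/60 = 0.7167
FA = 11/60 = 0.1833
z(H) = 0.5731
z(FA) = -0.9029
c = −½·[z(H) + z(FA)] = −0.5 × (0.5731 + (-0.9029)) = 0.1649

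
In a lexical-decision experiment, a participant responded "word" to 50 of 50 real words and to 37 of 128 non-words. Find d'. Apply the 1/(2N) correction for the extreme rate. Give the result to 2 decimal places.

The hit rate is 50/50 = 1, so apply the 1/(2N) correction: H → 1 − 1/(2·50) = 0.99000.
z(H) = z(0.99000) = 2.326
z(FA) = z(0.28906) = -0.556
d' = 2.326 − (-0.556) = 2.882

d' = 2.88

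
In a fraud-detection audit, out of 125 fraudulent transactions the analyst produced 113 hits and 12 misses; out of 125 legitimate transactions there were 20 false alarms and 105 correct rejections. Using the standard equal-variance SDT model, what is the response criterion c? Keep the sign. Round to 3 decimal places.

H = 113/125 = 0.9040
FA = 20/125 = 0.1600
Φ⁻¹(H) = Φ⁻¹(0.9040) = 1.3047
Φ⁻¹(FA) = Φ⁻¹(0.1600) = -0.9945
c = −½·[z(H) + z(FA)] = −0.5 × (1.3047 + (-0.9945)) = -0.1551
c < 0: the analyst has a liberal response bias.

c = -0.155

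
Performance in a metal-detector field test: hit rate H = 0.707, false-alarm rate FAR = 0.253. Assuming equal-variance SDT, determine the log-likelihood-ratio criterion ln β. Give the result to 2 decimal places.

ln β = 0.07

z(H) = 0.545
z(FA) = -0.665
ln β = −½·[z(H)² − z(FA)²] = −0.5 × (0.297 − 0.442) = 0.0725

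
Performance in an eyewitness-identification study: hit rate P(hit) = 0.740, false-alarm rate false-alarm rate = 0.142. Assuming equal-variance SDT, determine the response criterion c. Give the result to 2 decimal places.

c = 0.21

z(H) = z(0.740) = 0.643
z(FA) = z(0.142) = -1.071
c = −½·[z(H) + z(FA)] = −0.5 × (0.643 + (-1.071)) = 0.214
c > 0: the witness has a conservative response bias.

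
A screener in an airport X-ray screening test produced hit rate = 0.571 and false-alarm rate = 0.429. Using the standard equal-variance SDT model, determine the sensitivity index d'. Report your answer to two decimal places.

d' = 0.36

z(0.571) = 0.1789, z(0.429) = -0.1789
d' = z(H) − z(FA) = 0.1789 − (-0.1789) = 0.3578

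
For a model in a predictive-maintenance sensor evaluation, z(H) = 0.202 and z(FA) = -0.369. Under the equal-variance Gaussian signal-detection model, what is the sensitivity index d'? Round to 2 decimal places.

d' = 0.57

d' = z(H) − z(FA) = 0.202 − (-0.369) = 0.571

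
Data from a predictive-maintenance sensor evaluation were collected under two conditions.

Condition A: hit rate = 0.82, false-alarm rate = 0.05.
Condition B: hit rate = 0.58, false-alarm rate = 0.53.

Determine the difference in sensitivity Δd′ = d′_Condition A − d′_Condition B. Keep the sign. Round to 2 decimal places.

Δd′ = 2.43

Condition A: z(0.82) = 0.915, z(0.05) = -1.645, d' = 2.560
Condition B: z(0.58) = 0.202, z(0.53) = 0.075, d' = 0.127
Δd' = d'_Condition A − d'_Condition B = 2.560 − 0.127 = 2.433
Condition A has the higher sensitivity.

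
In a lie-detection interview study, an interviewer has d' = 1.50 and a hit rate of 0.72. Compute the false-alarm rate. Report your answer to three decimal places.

false-alarm rate = 0.180

z(hit rate) = z(0.72) = 0.5828
z(FA) = z(H) − d' = 0.5828 − 1.50 = -0.9172
false-alarm rate = Φ(-0.9172) = 0.1795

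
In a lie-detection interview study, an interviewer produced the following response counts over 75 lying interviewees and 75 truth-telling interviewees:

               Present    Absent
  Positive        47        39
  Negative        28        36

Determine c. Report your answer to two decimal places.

c = -0.19

H = 47/75 = 0.6267
FA = 39/75 = 0.5200
z(H) = z(0.6267) = 0.3231
z(FA) = z(0.5200) = 0.0502
c = −½·[z(H) + z(FA)] = −0.5 × (0.3231 + 0.0502) = -0.18665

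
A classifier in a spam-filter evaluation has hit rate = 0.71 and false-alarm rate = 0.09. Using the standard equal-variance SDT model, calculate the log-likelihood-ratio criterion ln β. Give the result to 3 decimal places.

Φ⁻¹(0.71) = 0.5534, Φ⁻¹(0.09) = -1.3408
ln β = −½·[z(H)² − z(FA)²] = −0.5 × (0.3063 − 1.7977) = 0.7457

ln β = 0.746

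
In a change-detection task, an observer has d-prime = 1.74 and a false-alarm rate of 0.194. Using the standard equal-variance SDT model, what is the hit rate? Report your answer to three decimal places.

z(false-alarm rate) = z(0.194) = -0.8633
z(H) = z(FA) + d' = -0.8633 + 1.74 = 0.8767
hit rate = Φ(0.8767) = 0.8097

hit rate = 0.810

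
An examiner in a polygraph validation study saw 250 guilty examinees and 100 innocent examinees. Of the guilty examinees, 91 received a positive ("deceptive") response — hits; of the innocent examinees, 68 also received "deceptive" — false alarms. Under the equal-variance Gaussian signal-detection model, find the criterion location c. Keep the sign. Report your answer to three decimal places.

H = 91/250 = 0.3640
FA = 68/100 = 0.6800
z(0.3640) = -0.3478, z(0.6800) = 0.4677
c = −½·[z(H) + z(FA)] = −0.5 × (-0.3478 + 0.4677) = -0.05995

c = -0.060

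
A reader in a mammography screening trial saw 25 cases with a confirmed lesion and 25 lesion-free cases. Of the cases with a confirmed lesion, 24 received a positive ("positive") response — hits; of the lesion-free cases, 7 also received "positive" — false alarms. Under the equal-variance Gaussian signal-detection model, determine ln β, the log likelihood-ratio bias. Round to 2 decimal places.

ln β = -1.36

H = 24/25 = 0.9600
FA = 7/25 = 0.2800
z(0.9600) = 1.751, z(0.2800) = -0.583
ln β = −½·[z(H)² − z(FA)²] = −0.5 × (3.066 − 0.340) = -1.363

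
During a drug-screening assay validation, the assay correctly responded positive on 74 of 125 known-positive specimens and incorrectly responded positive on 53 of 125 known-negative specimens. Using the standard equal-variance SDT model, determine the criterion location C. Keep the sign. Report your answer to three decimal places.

H = 74/125 = 0.5920
FA = 53/125 = 0.4240
z(H) = z(0.5920) = 0.2327
z(FA) = z(0.4240) = -0.1917
c = −½·[z(H) + z(FA)] = −0.5 × (0.2327 + (-0.1917)) = -0.0205
c < 0: the assay has a liberal response bias.

C = -0.021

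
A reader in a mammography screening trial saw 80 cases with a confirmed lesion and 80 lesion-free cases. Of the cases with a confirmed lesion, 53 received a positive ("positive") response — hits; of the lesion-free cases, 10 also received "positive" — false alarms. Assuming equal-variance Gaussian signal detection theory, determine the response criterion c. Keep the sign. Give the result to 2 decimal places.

H = 53/80 = 0.6625
FA = 10/80 = 0.1250
z(H) = z(0.6625) = 0.4193
z(FA) = z(0.1250) = -1.1503
c = −½·[z(H) + z(FA)] = −0.5 × (0.4193 + (-1.1503)) = 0.3655

c = 0.37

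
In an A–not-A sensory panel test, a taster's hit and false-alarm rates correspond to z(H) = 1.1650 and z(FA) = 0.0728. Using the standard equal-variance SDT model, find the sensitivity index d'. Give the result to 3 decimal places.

d' = 1.092

d' = z(H) − z(FA) = 1.1650 − 0.0728 = 1.0922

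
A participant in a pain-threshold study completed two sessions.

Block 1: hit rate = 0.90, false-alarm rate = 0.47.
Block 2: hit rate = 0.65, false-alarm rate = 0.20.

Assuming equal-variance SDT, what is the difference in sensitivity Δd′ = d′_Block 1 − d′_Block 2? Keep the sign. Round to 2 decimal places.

Δd′ = 0.13

Block 1: z(0.90) = 1.282, z(0.47) = -0.075, d' = 1.357
Block 2: z(0.65) = 0.385, z(0.20) = -0.842, d' = 1.227
Δd' = d'_Block 1 − d'_Block 2 = 1.357 − 1.227 = 0.130
Block 1 has the higher sensitivity.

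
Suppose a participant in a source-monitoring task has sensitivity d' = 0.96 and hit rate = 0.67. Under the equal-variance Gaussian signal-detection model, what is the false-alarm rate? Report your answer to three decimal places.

z(hit rate) = z(0.67) = 0.4399
z(FA) = z(H) − d' = 0.4399 − 0.96 = -0.5201
false-alarm rate = Φ(-0.5201) = 0.3015

false-alarm rate = 0.302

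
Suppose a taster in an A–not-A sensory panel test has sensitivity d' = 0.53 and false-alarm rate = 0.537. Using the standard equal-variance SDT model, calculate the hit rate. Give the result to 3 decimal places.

hit rate = 0.733

z(false-alarm rate) = z(0.537) = 0.0929
z(H) = z(FA) + d' = 0.0929 + 0.53 = 0.6229
hit rate = Φ(0.6229) = 0.7333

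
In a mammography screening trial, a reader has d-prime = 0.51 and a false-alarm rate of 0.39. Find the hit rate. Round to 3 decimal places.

z(false-alarm rate) = z(0.39) = -0.2793
z(H) = z(FA) + d' = -0.2793 + 0.51 = 0.2307
hit rate = Φ(0.2307) = 0.5912

hit rate = 0.591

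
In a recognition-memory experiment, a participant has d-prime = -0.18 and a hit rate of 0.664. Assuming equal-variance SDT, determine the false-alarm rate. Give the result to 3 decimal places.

false-alarm rate = 0.727

z(hit rate) = z(0.664) = 0.4234
z(FA) = z(H) − d' = 0.4234 − (-0.18) = 0.6034
false-alarm rate = Φ(0.6034) = 0.7269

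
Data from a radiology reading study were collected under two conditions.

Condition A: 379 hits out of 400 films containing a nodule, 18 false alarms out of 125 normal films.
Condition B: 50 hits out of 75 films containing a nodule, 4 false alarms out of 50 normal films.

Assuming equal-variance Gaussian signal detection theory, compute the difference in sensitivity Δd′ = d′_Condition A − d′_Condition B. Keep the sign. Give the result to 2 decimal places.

Condition A: z(0.9475) = 1.621, z(0.1440) = -1.063, d' = 2.684
Condition B: z(0.6667) = 0.431, z(0.0800) = -1.405, d' = 1.836
Δd' = d'_Condition A − d'_Condition B = 2.684 − 1.836 = 0.848
Condition A has the higher sensitivity.

Δd′ = 0.85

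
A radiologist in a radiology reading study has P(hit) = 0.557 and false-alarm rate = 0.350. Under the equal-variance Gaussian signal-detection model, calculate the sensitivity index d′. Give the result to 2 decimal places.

z(0.557) = 0.1434, z(0.350) = -0.3853
d' = z(H) − z(FA) = 0.1434 − (-0.3853) = 0.5287

d′ = 0.53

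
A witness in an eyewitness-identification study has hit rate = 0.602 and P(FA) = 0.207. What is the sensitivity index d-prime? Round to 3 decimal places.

Φ⁻¹(0.602) = 0.2585, Φ⁻¹(0.207) = -0.8169
d' = z(H) − z(FA) = 0.2585 − (-0.8169) = 1.0754

d-prime = 1.075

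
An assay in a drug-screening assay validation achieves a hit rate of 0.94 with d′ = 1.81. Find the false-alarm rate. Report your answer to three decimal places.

z(hit rate) = z(0.94) = 1.5548
z(FA) = z(H) − d' = 1.5548 − 1.81 = -0.2552
false-alarm rate = Φ(-0.2552) = 0.3993

false-alarm rate = 0.399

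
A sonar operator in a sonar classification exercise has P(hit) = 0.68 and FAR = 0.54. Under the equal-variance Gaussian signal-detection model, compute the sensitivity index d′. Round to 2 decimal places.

d′ = 0.37

z(H) = 0.468
z(FA) = 0.100
d' = z(H) − z(FA) = 0.468 − 0.100 = 0.368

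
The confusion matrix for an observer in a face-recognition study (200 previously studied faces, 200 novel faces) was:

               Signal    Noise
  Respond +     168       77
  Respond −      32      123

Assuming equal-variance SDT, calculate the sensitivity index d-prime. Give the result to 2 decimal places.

d-prime = 1.29

H = 168/200 = 0.8400
FA = 77/200 = 0.3850
z(H) = z(0.8400) = 0.9945
z(FA) = z(0.3850) = -0.2924
d' = z(H) − z(FA) = 0.9945 − (-0.2924) = 1.2869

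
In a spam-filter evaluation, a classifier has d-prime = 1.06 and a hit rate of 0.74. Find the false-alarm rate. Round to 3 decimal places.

false-alarm rate = 0.338

z(hit rate) = z(0.74) = 0.6433
z(FA) = z(H) − d' = 0.6433 − 1.06 = -0.4167
false-alarm rate = Φ(-0.4167) = 0.3384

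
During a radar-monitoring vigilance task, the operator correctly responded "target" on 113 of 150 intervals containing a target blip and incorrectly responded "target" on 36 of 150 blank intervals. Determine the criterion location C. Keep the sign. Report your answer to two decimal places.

H = 113/150 = 0.7533
FA = 36/150 = 0.2400
Φ⁻¹(H) = 0.685
Φ⁻¹(FA) = -0.706
c = −½·[z(H) + z(FA)] = −0.5 × (0.685 + (-0.706)) = 0.0105
c > 0: the operator has a conservative response bias.

C = 0.01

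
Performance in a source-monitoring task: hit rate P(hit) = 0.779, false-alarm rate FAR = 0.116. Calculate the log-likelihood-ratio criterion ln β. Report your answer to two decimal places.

ln β = 0.42

z(H) = 0.769
z(FA) = -1.195
ln β = −½·[z(H)² − z(FA)²] = −0.5 × (0.591 − 1.428) = 0.4185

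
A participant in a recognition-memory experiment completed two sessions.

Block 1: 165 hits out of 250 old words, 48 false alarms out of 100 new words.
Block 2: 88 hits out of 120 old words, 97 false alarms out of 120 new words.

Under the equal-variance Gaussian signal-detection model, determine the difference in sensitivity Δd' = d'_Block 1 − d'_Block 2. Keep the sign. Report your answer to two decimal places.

Block 1: z(0.6600) = 0.412, z(0.4800) = -0.050, d' = 0.462
Block 2: z(0.7333) = 0.623, z(0.8083) = 0.872, d' = -0.249
Δd' = d'_Block 1 − d'_Block 2 = 0.462 − (-0.249) = 0.711
Block 1 has the higher sensitivity.

Δd' = 0.71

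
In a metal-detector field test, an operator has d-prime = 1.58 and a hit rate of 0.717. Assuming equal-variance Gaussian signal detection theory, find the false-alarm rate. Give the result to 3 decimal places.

false-alarm rate = 0.157

z(hit rate) = z(0.717) = 0.5740
z(FA) = z(H) − d' = 0.5740 − 1.58 = -1.0060
false-alarm rate = Φ(-1.0060) = 0.1572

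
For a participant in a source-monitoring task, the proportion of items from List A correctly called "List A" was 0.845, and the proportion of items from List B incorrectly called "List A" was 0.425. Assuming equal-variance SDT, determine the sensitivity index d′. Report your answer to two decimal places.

Φ⁻¹(H) = 1.015
Φ⁻¹(FA) = -0.189
d' = z(H) − z(FA) = 1.015 − (-0.189) = 1.204

d′ = 1.20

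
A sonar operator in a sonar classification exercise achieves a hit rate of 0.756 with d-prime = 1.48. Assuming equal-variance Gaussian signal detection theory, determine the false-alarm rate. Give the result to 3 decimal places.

false-alarm rate = 0.216

z(hit rate) = z(0.756) = 0.6935
z(FA) = z(H) − d' = 0.6935 − 1.48 = -0.7865
false-alarm rate = Φ(-0.7865) = 0.2158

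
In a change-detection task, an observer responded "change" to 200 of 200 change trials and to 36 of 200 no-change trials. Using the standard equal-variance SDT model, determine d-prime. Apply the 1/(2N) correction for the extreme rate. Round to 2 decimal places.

d-prime = 3.72

The hit rate is 200/200 = 1, so apply the 1/(2N) correction: H → 1 − 1/(2·200) = 0.99750.
z(H) = z(0.99750) = 2.807
z(FA) = z(0.18000) = -0.915
d' = 2.807 − (-0.915) = 3.722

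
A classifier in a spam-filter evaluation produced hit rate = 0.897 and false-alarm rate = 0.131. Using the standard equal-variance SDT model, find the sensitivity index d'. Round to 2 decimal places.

z(0.897) = 1.2646, z(0.131) = -1.1217
d' = z(H) − z(FA) = 1.2646 − (-1.1217) = 2.3863

d' = 2.39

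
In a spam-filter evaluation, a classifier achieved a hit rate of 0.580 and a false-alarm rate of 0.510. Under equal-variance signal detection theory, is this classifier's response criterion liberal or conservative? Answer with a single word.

liberal

z(H) = 0.202, z(FA) = 0.025
c = −½·(z(H) + z(FA)) = -0.1135
c < 0 → liberal criterion (biased toward responding “yes”).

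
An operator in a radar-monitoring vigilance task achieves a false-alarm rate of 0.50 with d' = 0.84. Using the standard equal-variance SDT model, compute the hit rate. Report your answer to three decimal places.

z(false-alarm rate) = z(0.50) = 0.0000
z(H) = z(FA) + d' = 0.0000 + 0.84 = 0.8400
hit rate = Φ(0.8400) = 0.7995

hit rate = 0.800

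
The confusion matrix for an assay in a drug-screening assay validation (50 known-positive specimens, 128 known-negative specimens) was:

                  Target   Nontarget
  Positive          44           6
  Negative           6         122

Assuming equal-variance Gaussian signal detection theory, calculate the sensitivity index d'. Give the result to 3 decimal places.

H = 44/50 = 0.8800
FA = 6/128 = 0.0469
Φ⁻¹(0.8800) = 1.1750, Φ⁻¹(0.0469) = -1.6757
d' = z(H) − z(FA) = 1.1750 − (-1.6757) = 2.8507

d' = 2.851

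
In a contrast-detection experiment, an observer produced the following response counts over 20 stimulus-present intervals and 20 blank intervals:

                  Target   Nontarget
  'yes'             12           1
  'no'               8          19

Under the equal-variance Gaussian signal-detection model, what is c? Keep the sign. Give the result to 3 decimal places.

c = 0.696

H = 12/20 = 0.6000
FA = 1/20 = 0.0500
z(H) = 0.2533
z(FA) = -1.6449
c = −½·[z(H) + z(FA)] = −0.5 × (0.2533 + (-1.6449)) = 0.6958
c > 0: the observer has a conservative response bias.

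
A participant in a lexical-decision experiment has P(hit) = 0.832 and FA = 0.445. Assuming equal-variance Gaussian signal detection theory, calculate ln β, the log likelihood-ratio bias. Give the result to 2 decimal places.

ln β = -0.45

z(H) = z(0.832) = 0.962
z(FA) = z(0.445) = -0.138
ln β = −½·[z(H)² − z(FA)²] = −0.5 × (0.925 − 0.019) = -0.453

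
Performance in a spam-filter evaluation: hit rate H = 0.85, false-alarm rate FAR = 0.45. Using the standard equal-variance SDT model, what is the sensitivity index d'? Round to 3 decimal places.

Φ⁻¹(H) = Φ⁻¹(0.85) = 1.0364
Φ⁻¹(FA) = Φ⁻¹(0.45) = -0.1257
d' = z(H) − z(FA) = 1.0364 − (-0.1257) = 1.1621

d' = 1.162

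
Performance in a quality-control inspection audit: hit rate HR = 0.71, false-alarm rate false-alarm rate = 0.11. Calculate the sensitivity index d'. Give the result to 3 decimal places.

d' = 1.780

z(0.71) = 0.5534, z(0.11) = -1.2265
d' = z(H) − z(FA) = 0.5534 − (-1.2265) = 1.7799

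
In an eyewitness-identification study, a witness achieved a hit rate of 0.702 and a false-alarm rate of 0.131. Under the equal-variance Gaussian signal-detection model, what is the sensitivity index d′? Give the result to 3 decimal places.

z(0.702) = 0.5302, z(0.131) = -1.1217
d' = z(H) − z(FA) = 0.5302 − (-1.1217) = 1.6519

d′ = 1.652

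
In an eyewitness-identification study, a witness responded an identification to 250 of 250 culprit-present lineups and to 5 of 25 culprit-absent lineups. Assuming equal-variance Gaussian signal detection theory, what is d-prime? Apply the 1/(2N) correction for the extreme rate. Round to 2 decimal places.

The hit rate is 250/250 = 1, so apply the 1/(2N) correction: H → 1 − 1/(2·250) = 0.99800.
z(H) = z(0.99800) = 2.878
z(FA) = z(0.20000) = -0.842
d' = 2.878 − (-0.842) = 3.720

d-prime = 3.72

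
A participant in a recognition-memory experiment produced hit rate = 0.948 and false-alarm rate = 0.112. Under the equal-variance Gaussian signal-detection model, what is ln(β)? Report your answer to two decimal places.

ln β = -0.58

Φ⁻¹(H) = Φ⁻¹(0.948) = 1.626
Φ⁻¹(FA) = Φ⁻¹(0.112) = -1.216
ln β = −½·[z(H)² − z(FA)²] = −0.5 × (2.644 − 1.479) = -0.5825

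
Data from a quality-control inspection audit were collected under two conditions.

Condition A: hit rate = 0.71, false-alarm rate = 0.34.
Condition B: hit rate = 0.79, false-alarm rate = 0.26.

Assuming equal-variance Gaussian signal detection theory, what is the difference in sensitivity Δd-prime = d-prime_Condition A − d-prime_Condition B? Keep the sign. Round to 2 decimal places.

Condition A: z(0.71) = 0.553, z(0.34) = -0.412, d' = 0.965
Condition B: z(0.79) = 0.806, z(0.26) = -0.643, d' = 1.449
Δd' = d'_Condition A − d'_Condition B = 0.965 − 1.449 = -0.484
Condition B has the higher sensitivity.

Δd-prime = -0.48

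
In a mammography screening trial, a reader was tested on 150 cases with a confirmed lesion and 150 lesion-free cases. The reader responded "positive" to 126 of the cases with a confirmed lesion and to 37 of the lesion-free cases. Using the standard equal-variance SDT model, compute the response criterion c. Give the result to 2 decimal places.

H = 126/150 = 0.8400
FA = 37/150 = 0.2467
Φ⁻¹(0.8400) = 0.9945, Φ⁻¹(0.2467) = -0.6849
c = −½·[z(H) + z(FA)] = −0.5 × (0.9945 + (-0.6849)) = -0.1548
c < 0: the reader has a liberal response bias.

c = -0.15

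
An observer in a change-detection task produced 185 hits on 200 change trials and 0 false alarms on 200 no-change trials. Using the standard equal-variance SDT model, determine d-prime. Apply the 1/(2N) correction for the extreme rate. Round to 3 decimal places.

d-prime = 4.247

The false-alarm rate is 0/200 = 0, so apply the 1/(2N) correction: FA → 1/(2·200) = 0.00250.
z(H) = z(0.92500) = 1.4395
z(FA) = z(0.00250) = -2.8070
d' = 1.4395 − (-2.8070) = 4.2465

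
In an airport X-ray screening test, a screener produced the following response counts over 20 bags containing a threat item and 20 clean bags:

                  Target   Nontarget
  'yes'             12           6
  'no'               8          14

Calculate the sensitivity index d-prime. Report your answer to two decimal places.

d-prime = 0.78

H = 12/20 = 0.6000
FA = 6/20 = 0.3000
z(0.6000) = 0.253, z(0.3000) = -0.524
d' = z(H) − z(FA) = 0.253 − (-0.524) = 0.777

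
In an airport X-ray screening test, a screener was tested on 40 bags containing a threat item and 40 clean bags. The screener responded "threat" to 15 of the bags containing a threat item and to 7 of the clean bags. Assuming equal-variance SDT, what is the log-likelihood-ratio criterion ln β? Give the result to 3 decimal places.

ln β = 0.386

H = 15/40 = 0.3750
FA = 7/40 = 0.1750
z(H) = z(0.3750) = -0.3186
z(FA) = z(0.1750) = -0.9346
ln β = −½·[z(H)² − z(FA)²] = −0.5 × (0.1015 − 0.8735) = 0.3860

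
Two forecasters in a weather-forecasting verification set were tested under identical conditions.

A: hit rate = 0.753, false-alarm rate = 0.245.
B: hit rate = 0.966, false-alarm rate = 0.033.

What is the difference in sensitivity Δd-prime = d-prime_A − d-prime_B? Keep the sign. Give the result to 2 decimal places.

A: z(0.753) = 0.684, z(0.245) = -0.690, d' = 1.374
B: z(0.966) = 1.825, z(0.033) = -1.838, d' = 3.663
Δd' = d'_A − d'_B = 1.374 − 3.663 = -2.289
B has the higher sensitivity.

Δd-prime = -2.29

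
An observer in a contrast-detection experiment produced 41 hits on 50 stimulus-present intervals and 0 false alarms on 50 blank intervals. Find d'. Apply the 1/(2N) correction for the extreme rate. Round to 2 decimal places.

The false-alarm rate is 0/50 = 0, so apply the 1/(2N) correction: FA → 1/(2·50) = 0.01000.
z(H) = z(0.82000) = 0.915
z(FA) = z(0.01000) = -2.326
d' = 0.915 − (-2.326) = 3.241

d' = 3.24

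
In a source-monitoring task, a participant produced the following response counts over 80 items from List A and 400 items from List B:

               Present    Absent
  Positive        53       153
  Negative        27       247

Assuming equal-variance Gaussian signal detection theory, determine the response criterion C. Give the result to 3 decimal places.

H = 53/80 = 0.6625
FA = 153/400 = 0.3825
z(H) = z(0.6625) = 0.4193
z(FA) = z(0.3825) = -0.2989
c = −½·[z(H) + z(FA)] = −0.5 × (0.4193 + (-0.2989)) = -0.0602

C = -0.060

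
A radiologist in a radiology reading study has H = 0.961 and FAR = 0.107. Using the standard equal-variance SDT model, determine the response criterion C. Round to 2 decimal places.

z(H) = z(0.961) = 1.7624
z(FA) = z(0.107) = -1.2426
c = −½·[z(H) + z(FA)] = −0.5 × (1.7624 + (-1.2426)) = -0.2599

C = -0.26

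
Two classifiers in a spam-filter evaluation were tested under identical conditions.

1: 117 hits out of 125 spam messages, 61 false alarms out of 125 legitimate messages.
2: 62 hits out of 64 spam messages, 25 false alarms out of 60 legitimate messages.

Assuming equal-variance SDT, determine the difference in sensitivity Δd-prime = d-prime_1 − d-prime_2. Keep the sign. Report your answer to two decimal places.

1: z(0.9360) = 1.522, z(0.4880) = -0.030, d' = 1.552
2: z(0.9688) = 1.863, z(0.4167) = -0.210, d' = 2.073
Δd' = d'_1 − d'_2 = 1.552 − 2.073 = -0.521
2 has the higher sensitivity.

Δd-prime = -0.52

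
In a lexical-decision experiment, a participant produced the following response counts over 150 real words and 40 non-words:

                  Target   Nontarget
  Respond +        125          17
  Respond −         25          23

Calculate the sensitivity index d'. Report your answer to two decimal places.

H = 125/150 = 0.8333
FA = 17/40 = 0.4250
Φ⁻¹(0.8333) = 0.967, Φ⁻¹(0.4250) = -0.189
d' = z(H) − z(FA) = 0.967 − (-0.189) = 1.156

d' = 1.16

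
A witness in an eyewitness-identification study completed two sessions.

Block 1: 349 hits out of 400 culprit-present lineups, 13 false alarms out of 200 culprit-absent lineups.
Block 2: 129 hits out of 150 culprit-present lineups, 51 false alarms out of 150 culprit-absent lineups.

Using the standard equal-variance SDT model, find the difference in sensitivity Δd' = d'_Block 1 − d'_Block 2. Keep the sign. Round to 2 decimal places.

Block 1: z(0.8725) = 1.138, z(0.0650) = -1.514, d' = 2.652
Block 2: z(0.8600) = 1.080, z(0.3400) = -0.412, d' = 1.492
Δd' = d'_Block 1 − d'_Block 2 = 2.652 − 1.492 = 1.160
Block 1 has the higher sensitivity.

Δd' = 1.16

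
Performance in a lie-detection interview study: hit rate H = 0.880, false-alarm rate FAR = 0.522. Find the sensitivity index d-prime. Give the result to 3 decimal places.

d-prime = 1.120

z(H) = 1.1750
z(FA) = 0.0552
d' = z(H) − z(FA) = 1.1750 − 0.0552 = 1.1198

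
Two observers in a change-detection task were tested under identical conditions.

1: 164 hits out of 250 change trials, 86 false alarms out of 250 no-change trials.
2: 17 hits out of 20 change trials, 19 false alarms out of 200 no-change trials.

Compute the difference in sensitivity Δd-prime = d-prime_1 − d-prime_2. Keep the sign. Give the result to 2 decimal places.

Δd-prime = -1.54

1: z(0.6560) = 0.402, z(0.3440) = -0.402, d' = 0.804
2: z(0.8500) = 1.036, z(0.0950) = -1.311, d' = 2.347
Δd' = d'_1 − d'_2 = 0.804 − 2.347 = -1.543
2 has the higher sensitivity.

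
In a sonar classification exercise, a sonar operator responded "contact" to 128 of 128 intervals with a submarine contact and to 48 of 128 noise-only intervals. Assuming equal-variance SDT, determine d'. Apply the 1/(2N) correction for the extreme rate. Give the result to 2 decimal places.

d' = 2.98

The hit rate is 128/128 = 1, so apply the 1/(2N) correction: H → 1 − 1/(2·128) = 0.99609.
z(H) = z(0.99609) = 2.660
z(FA) = z(0.37500) = -0.319
d' = 2.660 − (-0.319) = 2.979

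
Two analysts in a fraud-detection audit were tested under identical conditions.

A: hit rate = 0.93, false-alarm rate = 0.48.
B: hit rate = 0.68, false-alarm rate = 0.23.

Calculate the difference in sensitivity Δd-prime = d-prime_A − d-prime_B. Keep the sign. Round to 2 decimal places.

A: z(0.93) = 1.476, z(0.48) = -0.050, d' = 1.526
B: z(0.68) = 0.468, z(0.23) = -0.739, d' = 1.207
Δd' = d'_A − d'_B = 1.526 − 1.207 = 0.319
A has the higher sensitivity.

Δd-prime = 0.32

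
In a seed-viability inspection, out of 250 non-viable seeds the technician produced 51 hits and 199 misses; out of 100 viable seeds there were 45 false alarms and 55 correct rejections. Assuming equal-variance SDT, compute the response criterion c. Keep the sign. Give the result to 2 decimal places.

H = 51/250 = 0.2040
FA = 45/100 = 0.4500
z(0.2040) = -0.8274, z(0.4500) = -0.1257
c = −½·[z(H) + z(FA)] = −0.5 × (-0.8274 + (-0.1257)) = 0.47655

c = 0.48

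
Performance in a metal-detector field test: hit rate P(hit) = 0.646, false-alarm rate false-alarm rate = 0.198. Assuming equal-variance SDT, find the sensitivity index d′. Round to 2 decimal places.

d′ = 1.22

Φ⁻¹(H) = 0.375
Φ⁻¹(FA) = -0.849
d' = z(H) − z(FA) = 0.375 − (-0.849) = 1.224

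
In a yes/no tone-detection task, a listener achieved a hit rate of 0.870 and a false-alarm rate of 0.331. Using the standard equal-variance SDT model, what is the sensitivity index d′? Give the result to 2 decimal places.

Φ⁻¹(0.870) = 1.1264, Φ⁻¹(0.331) = -0.4372
d' = z(H) − z(FA) = 1.1264 − (-0.4372) = 1.5636

d′ = 1.56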